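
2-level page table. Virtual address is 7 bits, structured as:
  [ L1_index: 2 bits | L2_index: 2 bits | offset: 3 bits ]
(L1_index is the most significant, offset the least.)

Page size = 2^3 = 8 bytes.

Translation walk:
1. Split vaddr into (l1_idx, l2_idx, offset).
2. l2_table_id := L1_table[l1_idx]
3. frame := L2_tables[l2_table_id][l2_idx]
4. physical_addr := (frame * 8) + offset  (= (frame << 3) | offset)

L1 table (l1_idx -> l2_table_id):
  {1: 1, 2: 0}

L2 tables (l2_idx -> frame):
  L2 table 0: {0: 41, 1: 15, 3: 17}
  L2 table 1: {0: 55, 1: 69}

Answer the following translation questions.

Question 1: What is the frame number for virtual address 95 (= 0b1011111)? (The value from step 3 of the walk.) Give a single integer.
vaddr = 95: l1_idx=2, l2_idx=3
L1[2] = 0; L2[0][3] = 17

Answer: 17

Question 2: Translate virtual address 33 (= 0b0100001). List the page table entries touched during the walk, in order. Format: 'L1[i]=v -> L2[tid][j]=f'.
vaddr = 33 = 0b0100001
Split: l1_idx=1, l2_idx=0, offset=1

Answer: L1[1]=1 -> L2[1][0]=55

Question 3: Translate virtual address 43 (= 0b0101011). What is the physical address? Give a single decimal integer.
vaddr = 43 = 0b0101011
Split: l1_idx=1, l2_idx=1, offset=3
L1[1] = 1
L2[1][1] = 69
paddr = 69 * 8 + 3 = 555

Answer: 555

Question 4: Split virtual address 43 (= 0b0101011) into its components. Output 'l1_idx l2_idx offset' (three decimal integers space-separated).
Answer: 1 1 3

Derivation:
vaddr = 43 = 0b0101011
  top 2 bits -> l1_idx = 1
  next 2 bits -> l2_idx = 1
  bottom 3 bits -> offset = 3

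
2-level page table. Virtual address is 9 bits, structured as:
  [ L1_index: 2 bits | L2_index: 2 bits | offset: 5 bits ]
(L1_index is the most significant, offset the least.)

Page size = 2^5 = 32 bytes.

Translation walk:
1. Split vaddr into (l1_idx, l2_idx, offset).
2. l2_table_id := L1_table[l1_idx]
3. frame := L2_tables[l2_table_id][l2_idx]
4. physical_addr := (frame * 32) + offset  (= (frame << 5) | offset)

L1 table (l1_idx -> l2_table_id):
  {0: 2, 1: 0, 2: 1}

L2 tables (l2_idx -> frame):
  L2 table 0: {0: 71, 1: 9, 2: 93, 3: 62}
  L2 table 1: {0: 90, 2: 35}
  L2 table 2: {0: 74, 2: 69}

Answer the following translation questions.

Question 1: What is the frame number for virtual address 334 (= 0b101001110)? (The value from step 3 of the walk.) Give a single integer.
vaddr = 334: l1_idx=2, l2_idx=2
L1[2] = 1; L2[1][2] = 35

Answer: 35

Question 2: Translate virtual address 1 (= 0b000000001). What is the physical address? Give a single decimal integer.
vaddr = 1 = 0b000000001
Split: l1_idx=0, l2_idx=0, offset=1
L1[0] = 2
L2[2][0] = 74
paddr = 74 * 32 + 1 = 2369

Answer: 2369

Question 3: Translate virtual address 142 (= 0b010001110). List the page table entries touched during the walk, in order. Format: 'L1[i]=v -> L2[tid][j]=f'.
vaddr = 142 = 0b010001110
Split: l1_idx=1, l2_idx=0, offset=14

Answer: L1[1]=0 -> L2[0][0]=71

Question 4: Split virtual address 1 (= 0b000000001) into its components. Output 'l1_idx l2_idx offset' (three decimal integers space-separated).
vaddr = 1 = 0b000000001
  top 2 bits -> l1_idx = 0
  next 2 bits -> l2_idx = 0
  bottom 5 bits -> offset = 1

Answer: 0 0 1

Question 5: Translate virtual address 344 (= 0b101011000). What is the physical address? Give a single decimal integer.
Answer: 1144

Derivation:
vaddr = 344 = 0b101011000
Split: l1_idx=2, l2_idx=2, offset=24
L1[2] = 1
L2[1][2] = 35
paddr = 35 * 32 + 24 = 1144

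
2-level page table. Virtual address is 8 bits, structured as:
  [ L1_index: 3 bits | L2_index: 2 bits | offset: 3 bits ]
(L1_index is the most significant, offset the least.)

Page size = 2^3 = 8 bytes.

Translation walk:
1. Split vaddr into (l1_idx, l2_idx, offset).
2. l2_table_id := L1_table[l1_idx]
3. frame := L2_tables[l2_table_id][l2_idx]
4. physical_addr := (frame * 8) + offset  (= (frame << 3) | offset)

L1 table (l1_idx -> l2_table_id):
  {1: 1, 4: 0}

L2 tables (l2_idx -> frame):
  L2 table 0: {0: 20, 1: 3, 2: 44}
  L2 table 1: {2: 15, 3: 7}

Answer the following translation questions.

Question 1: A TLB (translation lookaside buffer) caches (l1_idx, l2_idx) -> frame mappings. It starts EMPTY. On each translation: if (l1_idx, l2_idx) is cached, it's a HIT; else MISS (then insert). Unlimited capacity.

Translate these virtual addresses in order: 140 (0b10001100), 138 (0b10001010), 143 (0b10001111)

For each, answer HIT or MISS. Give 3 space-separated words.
vaddr=140: (4,1) not in TLB -> MISS, insert
vaddr=138: (4,1) in TLB -> HIT
vaddr=143: (4,1) in TLB -> HIT

Answer: MISS HIT HIT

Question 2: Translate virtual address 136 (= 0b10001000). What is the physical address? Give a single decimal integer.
Answer: 24

Derivation:
vaddr = 136 = 0b10001000
Split: l1_idx=4, l2_idx=1, offset=0
L1[4] = 0
L2[0][1] = 3
paddr = 3 * 8 + 0 = 24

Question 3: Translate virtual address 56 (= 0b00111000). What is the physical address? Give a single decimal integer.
Answer: 56

Derivation:
vaddr = 56 = 0b00111000
Split: l1_idx=1, l2_idx=3, offset=0
L1[1] = 1
L2[1][3] = 7
paddr = 7 * 8 + 0 = 56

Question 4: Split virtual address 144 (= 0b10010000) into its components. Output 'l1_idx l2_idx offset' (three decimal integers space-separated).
vaddr = 144 = 0b10010000
  top 3 bits -> l1_idx = 4
  next 2 bits -> l2_idx = 2
  bottom 3 bits -> offset = 0

Answer: 4 2 0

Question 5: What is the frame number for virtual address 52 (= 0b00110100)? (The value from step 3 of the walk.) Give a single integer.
Answer: 15

Derivation:
vaddr = 52: l1_idx=1, l2_idx=2
L1[1] = 1; L2[1][2] = 15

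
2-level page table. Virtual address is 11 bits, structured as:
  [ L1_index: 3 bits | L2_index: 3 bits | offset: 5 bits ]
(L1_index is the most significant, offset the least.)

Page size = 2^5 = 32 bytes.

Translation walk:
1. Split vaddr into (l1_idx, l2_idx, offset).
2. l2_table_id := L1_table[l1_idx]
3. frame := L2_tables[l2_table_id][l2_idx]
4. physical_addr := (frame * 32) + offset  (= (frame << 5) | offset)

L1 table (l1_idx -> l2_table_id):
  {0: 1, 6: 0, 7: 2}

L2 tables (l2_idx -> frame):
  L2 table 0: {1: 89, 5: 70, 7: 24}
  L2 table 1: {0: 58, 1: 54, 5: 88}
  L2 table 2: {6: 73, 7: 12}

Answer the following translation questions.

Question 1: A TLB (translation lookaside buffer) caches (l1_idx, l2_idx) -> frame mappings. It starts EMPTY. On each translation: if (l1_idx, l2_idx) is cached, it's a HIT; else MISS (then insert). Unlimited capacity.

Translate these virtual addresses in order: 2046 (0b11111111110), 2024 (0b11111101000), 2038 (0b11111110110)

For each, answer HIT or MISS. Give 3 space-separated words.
Answer: MISS HIT HIT

Derivation:
vaddr=2046: (7,7) not in TLB -> MISS, insert
vaddr=2024: (7,7) in TLB -> HIT
vaddr=2038: (7,7) in TLB -> HIT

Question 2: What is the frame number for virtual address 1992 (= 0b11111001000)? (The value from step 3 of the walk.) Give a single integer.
vaddr = 1992: l1_idx=7, l2_idx=6
L1[7] = 2; L2[2][6] = 73

Answer: 73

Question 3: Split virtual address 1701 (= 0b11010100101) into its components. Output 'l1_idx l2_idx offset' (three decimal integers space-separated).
Answer: 6 5 5

Derivation:
vaddr = 1701 = 0b11010100101
  top 3 bits -> l1_idx = 6
  next 3 bits -> l2_idx = 5
  bottom 5 bits -> offset = 5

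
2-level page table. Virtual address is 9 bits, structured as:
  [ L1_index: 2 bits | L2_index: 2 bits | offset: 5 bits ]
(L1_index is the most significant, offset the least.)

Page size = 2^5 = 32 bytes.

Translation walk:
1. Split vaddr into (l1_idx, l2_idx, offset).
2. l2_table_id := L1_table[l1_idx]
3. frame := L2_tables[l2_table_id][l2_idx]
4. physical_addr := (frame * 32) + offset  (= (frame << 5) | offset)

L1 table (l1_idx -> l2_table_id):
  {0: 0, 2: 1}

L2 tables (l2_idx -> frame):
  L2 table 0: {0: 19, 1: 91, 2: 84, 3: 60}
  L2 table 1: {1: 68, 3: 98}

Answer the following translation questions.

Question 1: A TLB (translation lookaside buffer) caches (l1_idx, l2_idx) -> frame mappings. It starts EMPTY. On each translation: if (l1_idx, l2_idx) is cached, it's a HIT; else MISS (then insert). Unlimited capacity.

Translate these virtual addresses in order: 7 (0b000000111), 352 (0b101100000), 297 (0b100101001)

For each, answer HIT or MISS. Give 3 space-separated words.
vaddr=7: (0,0) not in TLB -> MISS, insert
vaddr=352: (2,3) not in TLB -> MISS, insert
vaddr=297: (2,1) not in TLB -> MISS, insert

Answer: MISS MISS MISS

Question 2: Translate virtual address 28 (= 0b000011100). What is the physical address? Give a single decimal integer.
vaddr = 28 = 0b000011100
Split: l1_idx=0, l2_idx=0, offset=28
L1[0] = 0
L2[0][0] = 19
paddr = 19 * 32 + 28 = 636

Answer: 636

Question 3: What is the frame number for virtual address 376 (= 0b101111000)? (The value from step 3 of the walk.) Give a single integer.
Answer: 98

Derivation:
vaddr = 376: l1_idx=2, l2_idx=3
L1[2] = 1; L2[1][3] = 98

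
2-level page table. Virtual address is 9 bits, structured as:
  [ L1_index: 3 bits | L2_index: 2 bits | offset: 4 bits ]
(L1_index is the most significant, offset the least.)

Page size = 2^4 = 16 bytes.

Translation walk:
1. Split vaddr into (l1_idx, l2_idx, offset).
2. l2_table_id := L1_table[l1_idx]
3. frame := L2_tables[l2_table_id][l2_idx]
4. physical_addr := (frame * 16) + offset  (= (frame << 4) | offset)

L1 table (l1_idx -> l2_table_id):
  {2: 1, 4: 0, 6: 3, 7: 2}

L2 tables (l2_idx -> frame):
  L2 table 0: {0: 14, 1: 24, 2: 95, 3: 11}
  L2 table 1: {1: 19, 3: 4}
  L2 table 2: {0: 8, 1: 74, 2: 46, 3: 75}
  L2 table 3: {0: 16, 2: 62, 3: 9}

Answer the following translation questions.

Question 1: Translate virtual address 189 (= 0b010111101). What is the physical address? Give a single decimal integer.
vaddr = 189 = 0b010111101
Split: l1_idx=2, l2_idx=3, offset=13
L1[2] = 1
L2[1][3] = 4
paddr = 4 * 16 + 13 = 77

Answer: 77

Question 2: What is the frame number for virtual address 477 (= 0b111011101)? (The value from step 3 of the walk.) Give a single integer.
Answer: 74

Derivation:
vaddr = 477: l1_idx=7, l2_idx=1
L1[7] = 2; L2[2][1] = 74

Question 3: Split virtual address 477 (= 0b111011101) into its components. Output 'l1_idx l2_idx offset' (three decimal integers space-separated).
Answer: 7 1 13

Derivation:
vaddr = 477 = 0b111011101
  top 3 bits -> l1_idx = 7
  next 2 bits -> l2_idx = 1
  bottom 4 bits -> offset = 13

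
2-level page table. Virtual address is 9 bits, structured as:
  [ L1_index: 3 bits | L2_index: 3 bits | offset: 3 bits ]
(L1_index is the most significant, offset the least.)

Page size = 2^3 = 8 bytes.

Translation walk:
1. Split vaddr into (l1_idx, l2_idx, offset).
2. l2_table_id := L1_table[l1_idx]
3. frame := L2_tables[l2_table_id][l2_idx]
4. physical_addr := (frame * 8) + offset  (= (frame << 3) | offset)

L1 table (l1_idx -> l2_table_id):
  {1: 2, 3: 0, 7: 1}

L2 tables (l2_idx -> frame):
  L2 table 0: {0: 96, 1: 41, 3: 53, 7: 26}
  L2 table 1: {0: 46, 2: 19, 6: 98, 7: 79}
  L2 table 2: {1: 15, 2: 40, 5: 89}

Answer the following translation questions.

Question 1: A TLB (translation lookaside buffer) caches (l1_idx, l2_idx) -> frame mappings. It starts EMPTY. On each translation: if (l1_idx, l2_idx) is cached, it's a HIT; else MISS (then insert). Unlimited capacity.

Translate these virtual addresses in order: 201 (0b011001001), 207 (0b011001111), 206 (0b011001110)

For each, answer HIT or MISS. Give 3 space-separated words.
vaddr=201: (3,1) not in TLB -> MISS, insert
vaddr=207: (3,1) in TLB -> HIT
vaddr=206: (3,1) in TLB -> HIT

Answer: MISS HIT HIT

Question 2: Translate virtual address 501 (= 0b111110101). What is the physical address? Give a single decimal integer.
vaddr = 501 = 0b111110101
Split: l1_idx=7, l2_idx=6, offset=5
L1[7] = 1
L2[1][6] = 98
paddr = 98 * 8 + 5 = 789

Answer: 789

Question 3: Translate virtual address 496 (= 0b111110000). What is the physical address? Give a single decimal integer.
vaddr = 496 = 0b111110000
Split: l1_idx=7, l2_idx=6, offset=0
L1[7] = 1
L2[1][6] = 98
paddr = 98 * 8 + 0 = 784

Answer: 784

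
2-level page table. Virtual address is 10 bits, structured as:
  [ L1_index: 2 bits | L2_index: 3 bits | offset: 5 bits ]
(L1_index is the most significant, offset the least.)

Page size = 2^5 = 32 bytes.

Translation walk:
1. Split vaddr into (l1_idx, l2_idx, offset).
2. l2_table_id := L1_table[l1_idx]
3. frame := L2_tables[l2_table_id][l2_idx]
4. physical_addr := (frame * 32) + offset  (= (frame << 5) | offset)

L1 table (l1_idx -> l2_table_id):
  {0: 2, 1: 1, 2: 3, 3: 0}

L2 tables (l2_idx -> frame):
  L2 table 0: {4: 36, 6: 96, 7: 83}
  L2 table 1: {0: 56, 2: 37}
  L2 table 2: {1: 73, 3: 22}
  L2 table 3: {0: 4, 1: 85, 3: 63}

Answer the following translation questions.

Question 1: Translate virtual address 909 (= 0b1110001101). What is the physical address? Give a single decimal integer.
vaddr = 909 = 0b1110001101
Split: l1_idx=3, l2_idx=4, offset=13
L1[3] = 0
L2[0][4] = 36
paddr = 36 * 32 + 13 = 1165

Answer: 1165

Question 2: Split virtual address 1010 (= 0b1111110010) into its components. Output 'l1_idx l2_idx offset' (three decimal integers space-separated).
vaddr = 1010 = 0b1111110010
  top 2 bits -> l1_idx = 3
  next 3 bits -> l2_idx = 7
  bottom 5 bits -> offset = 18

Answer: 3 7 18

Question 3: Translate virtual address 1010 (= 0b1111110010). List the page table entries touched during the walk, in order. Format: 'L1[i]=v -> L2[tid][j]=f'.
Answer: L1[3]=0 -> L2[0][7]=83

Derivation:
vaddr = 1010 = 0b1111110010
Split: l1_idx=3, l2_idx=7, offset=18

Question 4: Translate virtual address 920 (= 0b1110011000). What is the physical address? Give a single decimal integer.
vaddr = 920 = 0b1110011000
Split: l1_idx=3, l2_idx=4, offset=24
L1[3] = 0
L2[0][4] = 36
paddr = 36 * 32 + 24 = 1176

Answer: 1176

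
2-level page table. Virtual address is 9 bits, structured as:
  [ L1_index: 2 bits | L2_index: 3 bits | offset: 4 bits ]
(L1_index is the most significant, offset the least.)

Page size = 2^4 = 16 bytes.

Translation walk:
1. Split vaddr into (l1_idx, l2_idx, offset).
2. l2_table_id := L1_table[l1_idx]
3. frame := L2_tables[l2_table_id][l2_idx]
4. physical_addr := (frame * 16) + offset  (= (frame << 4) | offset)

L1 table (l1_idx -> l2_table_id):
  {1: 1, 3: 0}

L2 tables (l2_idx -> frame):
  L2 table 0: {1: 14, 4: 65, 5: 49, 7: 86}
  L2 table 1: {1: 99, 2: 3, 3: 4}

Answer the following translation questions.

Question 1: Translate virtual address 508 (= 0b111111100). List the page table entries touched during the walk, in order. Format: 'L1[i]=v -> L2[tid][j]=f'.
Answer: L1[3]=0 -> L2[0][7]=86

Derivation:
vaddr = 508 = 0b111111100
Split: l1_idx=3, l2_idx=7, offset=12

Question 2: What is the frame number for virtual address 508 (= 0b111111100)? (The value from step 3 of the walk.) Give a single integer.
Answer: 86

Derivation:
vaddr = 508: l1_idx=3, l2_idx=7
L1[3] = 0; L2[0][7] = 86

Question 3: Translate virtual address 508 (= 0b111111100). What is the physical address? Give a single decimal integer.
Answer: 1388

Derivation:
vaddr = 508 = 0b111111100
Split: l1_idx=3, l2_idx=7, offset=12
L1[3] = 0
L2[0][7] = 86
paddr = 86 * 16 + 12 = 1388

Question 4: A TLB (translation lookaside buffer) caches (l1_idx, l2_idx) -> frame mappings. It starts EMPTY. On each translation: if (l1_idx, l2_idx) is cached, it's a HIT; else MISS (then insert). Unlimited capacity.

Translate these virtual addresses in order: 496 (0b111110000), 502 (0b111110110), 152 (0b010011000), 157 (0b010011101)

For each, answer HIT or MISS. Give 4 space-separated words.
Answer: MISS HIT MISS HIT

Derivation:
vaddr=496: (3,7) not in TLB -> MISS, insert
vaddr=502: (3,7) in TLB -> HIT
vaddr=152: (1,1) not in TLB -> MISS, insert
vaddr=157: (1,1) in TLB -> HIT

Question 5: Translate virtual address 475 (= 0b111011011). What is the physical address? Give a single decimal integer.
vaddr = 475 = 0b111011011
Split: l1_idx=3, l2_idx=5, offset=11
L1[3] = 0
L2[0][5] = 49
paddr = 49 * 16 + 11 = 795

Answer: 795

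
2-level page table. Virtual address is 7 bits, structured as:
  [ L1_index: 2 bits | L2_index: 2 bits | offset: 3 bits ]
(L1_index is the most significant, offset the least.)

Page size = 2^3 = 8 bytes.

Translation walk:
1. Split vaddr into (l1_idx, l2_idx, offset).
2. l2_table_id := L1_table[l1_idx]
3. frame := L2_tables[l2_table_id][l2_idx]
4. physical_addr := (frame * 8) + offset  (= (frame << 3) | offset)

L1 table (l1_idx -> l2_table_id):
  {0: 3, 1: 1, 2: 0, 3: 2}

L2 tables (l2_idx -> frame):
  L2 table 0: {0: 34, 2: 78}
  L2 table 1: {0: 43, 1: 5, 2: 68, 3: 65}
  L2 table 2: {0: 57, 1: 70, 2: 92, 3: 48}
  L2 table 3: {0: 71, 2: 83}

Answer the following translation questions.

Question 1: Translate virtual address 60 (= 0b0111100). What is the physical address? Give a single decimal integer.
vaddr = 60 = 0b0111100
Split: l1_idx=1, l2_idx=3, offset=4
L1[1] = 1
L2[1][3] = 65
paddr = 65 * 8 + 4 = 524

Answer: 524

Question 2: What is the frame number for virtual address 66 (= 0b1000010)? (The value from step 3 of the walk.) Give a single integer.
vaddr = 66: l1_idx=2, l2_idx=0
L1[2] = 0; L2[0][0] = 34

Answer: 34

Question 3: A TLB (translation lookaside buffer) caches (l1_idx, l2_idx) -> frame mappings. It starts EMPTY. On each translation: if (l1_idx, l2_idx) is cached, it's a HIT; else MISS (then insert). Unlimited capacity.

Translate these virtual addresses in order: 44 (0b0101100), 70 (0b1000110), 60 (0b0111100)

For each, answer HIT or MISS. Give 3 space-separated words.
vaddr=44: (1,1) not in TLB -> MISS, insert
vaddr=70: (2,0) not in TLB -> MISS, insert
vaddr=60: (1,3) not in TLB -> MISS, insert

Answer: MISS MISS MISS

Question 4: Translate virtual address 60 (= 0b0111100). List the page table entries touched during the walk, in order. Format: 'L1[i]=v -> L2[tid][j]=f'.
Answer: L1[1]=1 -> L2[1][3]=65

Derivation:
vaddr = 60 = 0b0111100
Split: l1_idx=1, l2_idx=3, offset=4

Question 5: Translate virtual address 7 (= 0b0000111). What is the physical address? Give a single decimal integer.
Answer: 575

Derivation:
vaddr = 7 = 0b0000111
Split: l1_idx=0, l2_idx=0, offset=7
L1[0] = 3
L2[3][0] = 71
paddr = 71 * 8 + 7 = 575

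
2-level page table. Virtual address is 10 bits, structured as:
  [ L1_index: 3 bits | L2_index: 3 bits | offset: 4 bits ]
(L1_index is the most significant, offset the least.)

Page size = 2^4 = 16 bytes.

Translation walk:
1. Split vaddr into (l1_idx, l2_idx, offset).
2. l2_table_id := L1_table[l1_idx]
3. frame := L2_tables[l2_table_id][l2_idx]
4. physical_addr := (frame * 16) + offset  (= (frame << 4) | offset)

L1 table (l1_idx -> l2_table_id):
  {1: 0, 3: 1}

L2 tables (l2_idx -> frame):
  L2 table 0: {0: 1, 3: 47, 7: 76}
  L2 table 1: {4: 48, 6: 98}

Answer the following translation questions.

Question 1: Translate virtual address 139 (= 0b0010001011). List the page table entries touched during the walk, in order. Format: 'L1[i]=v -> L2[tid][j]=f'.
vaddr = 139 = 0b0010001011
Split: l1_idx=1, l2_idx=0, offset=11

Answer: L1[1]=0 -> L2[0][0]=1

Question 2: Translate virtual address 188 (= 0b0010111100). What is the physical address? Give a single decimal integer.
vaddr = 188 = 0b0010111100
Split: l1_idx=1, l2_idx=3, offset=12
L1[1] = 0
L2[0][3] = 47
paddr = 47 * 16 + 12 = 764

Answer: 764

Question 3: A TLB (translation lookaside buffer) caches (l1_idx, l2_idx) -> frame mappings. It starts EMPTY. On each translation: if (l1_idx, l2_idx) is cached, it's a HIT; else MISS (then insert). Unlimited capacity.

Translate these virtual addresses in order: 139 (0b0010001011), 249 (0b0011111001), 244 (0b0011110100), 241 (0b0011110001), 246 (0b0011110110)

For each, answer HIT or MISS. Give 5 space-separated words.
Answer: MISS MISS HIT HIT HIT

Derivation:
vaddr=139: (1,0) not in TLB -> MISS, insert
vaddr=249: (1,7) not in TLB -> MISS, insert
vaddr=244: (1,7) in TLB -> HIT
vaddr=241: (1,7) in TLB -> HIT
vaddr=246: (1,7) in TLB -> HIT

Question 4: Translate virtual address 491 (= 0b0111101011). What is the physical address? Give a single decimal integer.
Answer: 1579

Derivation:
vaddr = 491 = 0b0111101011
Split: l1_idx=3, l2_idx=6, offset=11
L1[3] = 1
L2[1][6] = 98
paddr = 98 * 16 + 11 = 1579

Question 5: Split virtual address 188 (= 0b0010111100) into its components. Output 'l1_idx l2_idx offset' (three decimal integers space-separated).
Answer: 1 3 12

Derivation:
vaddr = 188 = 0b0010111100
  top 3 bits -> l1_idx = 1
  next 3 bits -> l2_idx = 3
  bottom 4 bits -> offset = 12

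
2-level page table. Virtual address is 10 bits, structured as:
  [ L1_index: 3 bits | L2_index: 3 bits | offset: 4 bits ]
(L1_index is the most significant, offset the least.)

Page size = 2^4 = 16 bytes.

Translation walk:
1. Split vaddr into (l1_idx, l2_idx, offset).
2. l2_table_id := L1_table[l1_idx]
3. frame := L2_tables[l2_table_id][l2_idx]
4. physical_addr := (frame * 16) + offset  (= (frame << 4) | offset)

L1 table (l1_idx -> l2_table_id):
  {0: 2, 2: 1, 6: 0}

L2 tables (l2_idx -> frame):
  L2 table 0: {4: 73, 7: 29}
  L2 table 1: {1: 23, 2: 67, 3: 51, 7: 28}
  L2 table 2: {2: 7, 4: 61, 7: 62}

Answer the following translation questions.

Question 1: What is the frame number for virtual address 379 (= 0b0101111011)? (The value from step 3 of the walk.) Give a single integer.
vaddr = 379: l1_idx=2, l2_idx=7
L1[2] = 1; L2[1][7] = 28

Answer: 28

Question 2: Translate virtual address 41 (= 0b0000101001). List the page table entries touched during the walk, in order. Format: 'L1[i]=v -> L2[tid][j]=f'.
Answer: L1[0]=2 -> L2[2][2]=7

Derivation:
vaddr = 41 = 0b0000101001
Split: l1_idx=0, l2_idx=2, offset=9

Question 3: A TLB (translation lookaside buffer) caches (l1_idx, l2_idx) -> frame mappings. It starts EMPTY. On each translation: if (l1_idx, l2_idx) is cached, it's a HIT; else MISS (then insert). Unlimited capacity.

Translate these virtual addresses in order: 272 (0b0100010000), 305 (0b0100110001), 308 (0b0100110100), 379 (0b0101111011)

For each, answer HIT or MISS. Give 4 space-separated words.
vaddr=272: (2,1) not in TLB -> MISS, insert
vaddr=305: (2,3) not in TLB -> MISS, insert
vaddr=308: (2,3) in TLB -> HIT
vaddr=379: (2,7) not in TLB -> MISS, insert

Answer: MISS MISS HIT MISS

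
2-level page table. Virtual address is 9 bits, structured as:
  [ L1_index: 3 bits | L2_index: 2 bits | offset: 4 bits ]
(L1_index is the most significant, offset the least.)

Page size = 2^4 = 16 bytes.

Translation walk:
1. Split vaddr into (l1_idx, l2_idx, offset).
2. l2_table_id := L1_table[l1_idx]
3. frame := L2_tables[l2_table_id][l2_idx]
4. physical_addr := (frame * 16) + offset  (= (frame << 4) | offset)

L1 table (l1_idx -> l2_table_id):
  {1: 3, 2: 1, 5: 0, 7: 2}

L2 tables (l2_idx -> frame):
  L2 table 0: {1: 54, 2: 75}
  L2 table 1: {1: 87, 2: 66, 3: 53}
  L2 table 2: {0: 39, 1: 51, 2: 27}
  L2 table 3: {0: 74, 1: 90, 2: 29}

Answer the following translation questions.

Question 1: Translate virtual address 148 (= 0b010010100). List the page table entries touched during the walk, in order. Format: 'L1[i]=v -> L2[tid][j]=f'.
vaddr = 148 = 0b010010100
Split: l1_idx=2, l2_idx=1, offset=4

Answer: L1[2]=1 -> L2[1][1]=87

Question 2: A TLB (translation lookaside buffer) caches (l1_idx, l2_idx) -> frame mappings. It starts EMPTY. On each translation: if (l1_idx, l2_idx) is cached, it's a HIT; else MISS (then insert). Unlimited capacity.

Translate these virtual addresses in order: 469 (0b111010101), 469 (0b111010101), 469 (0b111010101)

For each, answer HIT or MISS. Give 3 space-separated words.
vaddr=469: (7,1) not in TLB -> MISS, insert
vaddr=469: (7,1) in TLB -> HIT
vaddr=469: (7,1) in TLB -> HIT

Answer: MISS HIT HIT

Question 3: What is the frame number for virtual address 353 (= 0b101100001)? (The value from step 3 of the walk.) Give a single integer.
Answer: 75

Derivation:
vaddr = 353: l1_idx=5, l2_idx=2
L1[5] = 0; L2[0][2] = 75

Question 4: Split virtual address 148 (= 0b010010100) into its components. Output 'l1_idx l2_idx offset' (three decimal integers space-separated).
Answer: 2 1 4

Derivation:
vaddr = 148 = 0b010010100
  top 3 bits -> l1_idx = 2
  next 2 bits -> l2_idx = 1
  bottom 4 bits -> offset = 4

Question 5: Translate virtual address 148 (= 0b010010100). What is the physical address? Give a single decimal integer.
vaddr = 148 = 0b010010100
Split: l1_idx=2, l2_idx=1, offset=4
L1[2] = 1
L2[1][1] = 87
paddr = 87 * 16 + 4 = 1396

Answer: 1396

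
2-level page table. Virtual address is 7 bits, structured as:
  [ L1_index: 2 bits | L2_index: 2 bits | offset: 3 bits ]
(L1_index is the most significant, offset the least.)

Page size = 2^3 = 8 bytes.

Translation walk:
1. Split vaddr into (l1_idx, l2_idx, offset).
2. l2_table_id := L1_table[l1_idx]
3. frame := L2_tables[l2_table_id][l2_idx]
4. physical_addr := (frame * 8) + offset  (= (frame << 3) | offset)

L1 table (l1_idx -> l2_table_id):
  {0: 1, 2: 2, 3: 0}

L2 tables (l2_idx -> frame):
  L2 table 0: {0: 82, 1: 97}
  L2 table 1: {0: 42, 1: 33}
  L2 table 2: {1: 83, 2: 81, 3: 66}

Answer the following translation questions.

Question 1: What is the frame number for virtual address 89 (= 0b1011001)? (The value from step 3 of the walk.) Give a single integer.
vaddr = 89: l1_idx=2, l2_idx=3
L1[2] = 2; L2[2][3] = 66

Answer: 66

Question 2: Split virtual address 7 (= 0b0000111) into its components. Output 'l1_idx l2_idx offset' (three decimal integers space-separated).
Answer: 0 0 7

Derivation:
vaddr = 7 = 0b0000111
  top 2 bits -> l1_idx = 0
  next 2 bits -> l2_idx = 0
  bottom 3 bits -> offset = 7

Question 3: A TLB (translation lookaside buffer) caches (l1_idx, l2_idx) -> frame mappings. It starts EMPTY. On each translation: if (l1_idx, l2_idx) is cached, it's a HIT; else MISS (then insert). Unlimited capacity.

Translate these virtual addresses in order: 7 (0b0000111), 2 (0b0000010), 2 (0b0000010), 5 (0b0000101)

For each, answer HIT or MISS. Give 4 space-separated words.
vaddr=7: (0,0) not in TLB -> MISS, insert
vaddr=2: (0,0) in TLB -> HIT
vaddr=2: (0,0) in TLB -> HIT
vaddr=5: (0,0) in TLB -> HIT

Answer: MISS HIT HIT HIT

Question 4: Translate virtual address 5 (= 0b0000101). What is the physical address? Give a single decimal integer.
vaddr = 5 = 0b0000101
Split: l1_idx=0, l2_idx=0, offset=5
L1[0] = 1
L2[1][0] = 42
paddr = 42 * 8 + 5 = 341

Answer: 341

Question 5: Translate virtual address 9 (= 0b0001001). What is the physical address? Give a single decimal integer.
vaddr = 9 = 0b0001001
Split: l1_idx=0, l2_idx=1, offset=1
L1[0] = 1
L2[1][1] = 33
paddr = 33 * 8 + 1 = 265

Answer: 265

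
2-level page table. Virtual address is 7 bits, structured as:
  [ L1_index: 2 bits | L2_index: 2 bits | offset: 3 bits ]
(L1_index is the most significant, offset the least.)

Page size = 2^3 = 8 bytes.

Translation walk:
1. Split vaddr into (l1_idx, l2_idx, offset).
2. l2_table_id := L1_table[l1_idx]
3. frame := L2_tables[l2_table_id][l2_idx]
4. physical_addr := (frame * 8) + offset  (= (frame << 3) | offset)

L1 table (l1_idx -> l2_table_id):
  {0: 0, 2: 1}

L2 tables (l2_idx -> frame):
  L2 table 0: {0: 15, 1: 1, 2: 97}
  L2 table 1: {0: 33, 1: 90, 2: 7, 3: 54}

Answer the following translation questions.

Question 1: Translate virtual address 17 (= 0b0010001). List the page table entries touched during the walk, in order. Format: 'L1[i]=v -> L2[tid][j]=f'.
vaddr = 17 = 0b0010001
Split: l1_idx=0, l2_idx=2, offset=1

Answer: L1[0]=0 -> L2[0][2]=97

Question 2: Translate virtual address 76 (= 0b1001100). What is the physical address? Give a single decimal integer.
Answer: 724

Derivation:
vaddr = 76 = 0b1001100
Split: l1_idx=2, l2_idx=1, offset=4
L1[2] = 1
L2[1][1] = 90
paddr = 90 * 8 + 4 = 724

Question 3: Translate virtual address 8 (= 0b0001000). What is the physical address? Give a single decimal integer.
Answer: 8

Derivation:
vaddr = 8 = 0b0001000
Split: l1_idx=0, l2_idx=1, offset=0
L1[0] = 0
L2[0][1] = 1
paddr = 1 * 8 + 0 = 8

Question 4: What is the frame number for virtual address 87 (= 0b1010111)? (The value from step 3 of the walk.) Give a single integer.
Answer: 7

Derivation:
vaddr = 87: l1_idx=2, l2_idx=2
L1[2] = 1; L2[1][2] = 7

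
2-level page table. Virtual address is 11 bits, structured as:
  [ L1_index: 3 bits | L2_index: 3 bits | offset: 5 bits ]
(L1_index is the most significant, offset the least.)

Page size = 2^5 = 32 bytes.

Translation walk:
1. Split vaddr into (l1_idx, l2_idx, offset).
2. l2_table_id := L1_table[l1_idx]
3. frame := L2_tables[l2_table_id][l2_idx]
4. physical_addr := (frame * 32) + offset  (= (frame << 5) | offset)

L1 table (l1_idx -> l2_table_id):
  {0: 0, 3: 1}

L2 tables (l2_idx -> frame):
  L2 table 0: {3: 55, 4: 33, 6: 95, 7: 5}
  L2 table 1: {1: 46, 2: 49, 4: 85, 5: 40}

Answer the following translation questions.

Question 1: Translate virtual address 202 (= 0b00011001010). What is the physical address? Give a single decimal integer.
Answer: 3050

Derivation:
vaddr = 202 = 0b00011001010
Split: l1_idx=0, l2_idx=6, offset=10
L1[0] = 0
L2[0][6] = 95
paddr = 95 * 32 + 10 = 3050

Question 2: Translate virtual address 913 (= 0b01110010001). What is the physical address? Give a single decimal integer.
vaddr = 913 = 0b01110010001
Split: l1_idx=3, l2_idx=4, offset=17
L1[3] = 1
L2[1][4] = 85
paddr = 85 * 32 + 17 = 2737

Answer: 2737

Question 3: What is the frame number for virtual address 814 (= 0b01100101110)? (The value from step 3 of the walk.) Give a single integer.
vaddr = 814: l1_idx=3, l2_idx=1
L1[3] = 1; L2[1][1] = 46

Answer: 46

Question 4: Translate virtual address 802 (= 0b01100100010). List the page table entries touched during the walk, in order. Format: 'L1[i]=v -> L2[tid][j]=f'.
vaddr = 802 = 0b01100100010
Split: l1_idx=3, l2_idx=1, offset=2

Answer: L1[3]=1 -> L2[1][1]=46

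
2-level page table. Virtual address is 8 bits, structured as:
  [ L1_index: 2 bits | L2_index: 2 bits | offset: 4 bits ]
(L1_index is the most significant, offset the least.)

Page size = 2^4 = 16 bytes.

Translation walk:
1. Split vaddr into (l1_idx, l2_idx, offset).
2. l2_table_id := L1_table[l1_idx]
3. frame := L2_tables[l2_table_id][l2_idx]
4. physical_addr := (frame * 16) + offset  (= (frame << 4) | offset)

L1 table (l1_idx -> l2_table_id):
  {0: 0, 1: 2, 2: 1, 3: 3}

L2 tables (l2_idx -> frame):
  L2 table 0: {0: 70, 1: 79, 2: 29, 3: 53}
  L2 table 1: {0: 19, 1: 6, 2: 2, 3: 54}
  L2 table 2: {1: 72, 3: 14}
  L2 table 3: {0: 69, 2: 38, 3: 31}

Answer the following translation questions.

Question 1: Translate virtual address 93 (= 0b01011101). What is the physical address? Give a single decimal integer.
vaddr = 93 = 0b01011101
Split: l1_idx=1, l2_idx=1, offset=13
L1[1] = 2
L2[2][1] = 72
paddr = 72 * 16 + 13 = 1165

Answer: 1165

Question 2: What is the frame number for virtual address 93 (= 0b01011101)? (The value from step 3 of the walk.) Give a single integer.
vaddr = 93: l1_idx=1, l2_idx=1
L1[1] = 2; L2[2][1] = 72

Answer: 72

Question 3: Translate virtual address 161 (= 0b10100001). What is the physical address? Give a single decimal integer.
vaddr = 161 = 0b10100001
Split: l1_idx=2, l2_idx=2, offset=1
L1[2] = 1
L2[1][2] = 2
paddr = 2 * 16 + 1 = 33

Answer: 33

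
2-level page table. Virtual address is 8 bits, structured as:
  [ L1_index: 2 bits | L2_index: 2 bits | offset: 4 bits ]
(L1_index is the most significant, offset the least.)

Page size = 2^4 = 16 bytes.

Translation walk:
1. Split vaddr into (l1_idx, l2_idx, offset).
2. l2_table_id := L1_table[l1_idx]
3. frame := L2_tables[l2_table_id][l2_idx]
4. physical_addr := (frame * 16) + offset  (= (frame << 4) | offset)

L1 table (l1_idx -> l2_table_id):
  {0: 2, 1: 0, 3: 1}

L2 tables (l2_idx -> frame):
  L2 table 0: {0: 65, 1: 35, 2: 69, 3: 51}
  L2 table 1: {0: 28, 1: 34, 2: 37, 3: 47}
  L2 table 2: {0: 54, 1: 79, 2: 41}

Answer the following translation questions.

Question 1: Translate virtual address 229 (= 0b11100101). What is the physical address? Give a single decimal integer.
Answer: 597

Derivation:
vaddr = 229 = 0b11100101
Split: l1_idx=3, l2_idx=2, offset=5
L1[3] = 1
L2[1][2] = 37
paddr = 37 * 16 + 5 = 597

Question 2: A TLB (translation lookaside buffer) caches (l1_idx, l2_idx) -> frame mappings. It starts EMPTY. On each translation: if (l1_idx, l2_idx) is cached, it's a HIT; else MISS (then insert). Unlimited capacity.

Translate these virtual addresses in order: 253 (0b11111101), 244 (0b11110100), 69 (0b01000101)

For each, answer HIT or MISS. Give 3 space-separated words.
vaddr=253: (3,3) not in TLB -> MISS, insert
vaddr=244: (3,3) in TLB -> HIT
vaddr=69: (1,0) not in TLB -> MISS, insert

Answer: MISS HIT MISS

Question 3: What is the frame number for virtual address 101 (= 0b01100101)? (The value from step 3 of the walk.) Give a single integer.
vaddr = 101: l1_idx=1, l2_idx=2
L1[1] = 0; L2[0][2] = 69

Answer: 69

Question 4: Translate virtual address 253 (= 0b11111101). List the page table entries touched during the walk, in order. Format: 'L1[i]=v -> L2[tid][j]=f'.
Answer: L1[3]=1 -> L2[1][3]=47

Derivation:
vaddr = 253 = 0b11111101
Split: l1_idx=3, l2_idx=3, offset=13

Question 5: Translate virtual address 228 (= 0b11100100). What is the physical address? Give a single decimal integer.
Answer: 596

Derivation:
vaddr = 228 = 0b11100100
Split: l1_idx=3, l2_idx=2, offset=4
L1[3] = 1
L2[1][2] = 37
paddr = 37 * 16 + 4 = 596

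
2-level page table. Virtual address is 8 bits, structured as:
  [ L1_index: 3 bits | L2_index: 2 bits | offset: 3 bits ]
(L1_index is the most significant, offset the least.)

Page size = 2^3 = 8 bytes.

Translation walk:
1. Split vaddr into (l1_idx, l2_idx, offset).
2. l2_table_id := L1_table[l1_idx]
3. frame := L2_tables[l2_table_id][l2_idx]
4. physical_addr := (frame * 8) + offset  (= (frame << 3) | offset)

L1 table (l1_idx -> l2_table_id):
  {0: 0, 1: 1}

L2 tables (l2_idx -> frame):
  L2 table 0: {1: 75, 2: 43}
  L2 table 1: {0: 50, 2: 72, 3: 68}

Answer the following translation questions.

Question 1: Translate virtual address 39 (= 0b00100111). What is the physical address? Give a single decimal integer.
vaddr = 39 = 0b00100111
Split: l1_idx=1, l2_idx=0, offset=7
L1[1] = 1
L2[1][0] = 50
paddr = 50 * 8 + 7 = 407

Answer: 407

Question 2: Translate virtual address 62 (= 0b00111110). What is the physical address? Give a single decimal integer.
vaddr = 62 = 0b00111110
Split: l1_idx=1, l2_idx=3, offset=6
L1[1] = 1
L2[1][3] = 68
paddr = 68 * 8 + 6 = 550

Answer: 550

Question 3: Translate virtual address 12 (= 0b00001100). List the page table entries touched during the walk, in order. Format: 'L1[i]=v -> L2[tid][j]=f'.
Answer: L1[0]=0 -> L2[0][1]=75

Derivation:
vaddr = 12 = 0b00001100
Split: l1_idx=0, l2_idx=1, offset=4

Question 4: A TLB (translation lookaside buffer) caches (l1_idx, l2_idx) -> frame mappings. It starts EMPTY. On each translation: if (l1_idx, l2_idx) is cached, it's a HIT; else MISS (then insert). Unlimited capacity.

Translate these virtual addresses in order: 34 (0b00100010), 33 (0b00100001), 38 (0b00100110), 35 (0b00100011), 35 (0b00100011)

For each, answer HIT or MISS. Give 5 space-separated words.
Answer: MISS HIT HIT HIT HIT

Derivation:
vaddr=34: (1,0) not in TLB -> MISS, insert
vaddr=33: (1,0) in TLB -> HIT
vaddr=38: (1,0) in TLB -> HIT
vaddr=35: (1,0) in TLB -> HIT
vaddr=35: (1,0) in TLB -> HIT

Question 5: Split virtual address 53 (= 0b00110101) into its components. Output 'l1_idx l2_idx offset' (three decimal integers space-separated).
Answer: 1 2 5

Derivation:
vaddr = 53 = 0b00110101
  top 3 bits -> l1_idx = 1
  next 2 bits -> l2_idx = 2
  bottom 3 bits -> offset = 5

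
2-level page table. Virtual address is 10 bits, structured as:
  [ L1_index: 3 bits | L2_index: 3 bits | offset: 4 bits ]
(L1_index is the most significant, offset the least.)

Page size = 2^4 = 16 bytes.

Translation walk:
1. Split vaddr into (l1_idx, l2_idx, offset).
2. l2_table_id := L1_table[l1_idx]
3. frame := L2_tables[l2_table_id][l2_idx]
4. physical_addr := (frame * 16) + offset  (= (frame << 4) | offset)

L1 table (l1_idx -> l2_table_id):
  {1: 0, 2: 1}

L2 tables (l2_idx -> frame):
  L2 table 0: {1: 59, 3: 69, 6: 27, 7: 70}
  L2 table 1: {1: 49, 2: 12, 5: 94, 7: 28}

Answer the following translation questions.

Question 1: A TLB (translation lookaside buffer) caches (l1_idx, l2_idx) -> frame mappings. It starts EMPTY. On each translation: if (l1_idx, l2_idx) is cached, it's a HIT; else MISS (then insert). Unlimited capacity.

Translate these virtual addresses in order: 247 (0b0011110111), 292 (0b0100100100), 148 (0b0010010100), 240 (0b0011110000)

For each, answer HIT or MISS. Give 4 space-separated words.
vaddr=247: (1,7) not in TLB -> MISS, insert
vaddr=292: (2,2) not in TLB -> MISS, insert
vaddr=148: (1,1) not in TLB -> MISS, insert
vaddr=240: (1,7) in TLB -> HIT

Answer: MISS MISS MISS HIT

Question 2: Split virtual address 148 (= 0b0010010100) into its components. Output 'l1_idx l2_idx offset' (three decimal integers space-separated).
Answer: 1 1 4

Derivation:
vaddr = 148 = 0b0010010100
  top 3 bits -> l1_idx = 1
  next 3 bits -> l2_idx = 1
  bottom 4 bits -> offset = 4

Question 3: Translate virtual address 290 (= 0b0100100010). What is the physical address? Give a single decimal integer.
vaddr = 290 = 0b0100100010
Split: l1_idx=2, l2_idx=2, offset=2
L1[2] = 1
L2[1][2] = 12
paddr = 12 * 16 + 2 = 194

Answer: 194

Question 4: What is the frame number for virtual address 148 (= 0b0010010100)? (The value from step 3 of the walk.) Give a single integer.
Answer: 59

Derivation:
vaddr = 148: l1_idx=1, l2_idx=1
L1[1] = 0; L2[0][1] = 59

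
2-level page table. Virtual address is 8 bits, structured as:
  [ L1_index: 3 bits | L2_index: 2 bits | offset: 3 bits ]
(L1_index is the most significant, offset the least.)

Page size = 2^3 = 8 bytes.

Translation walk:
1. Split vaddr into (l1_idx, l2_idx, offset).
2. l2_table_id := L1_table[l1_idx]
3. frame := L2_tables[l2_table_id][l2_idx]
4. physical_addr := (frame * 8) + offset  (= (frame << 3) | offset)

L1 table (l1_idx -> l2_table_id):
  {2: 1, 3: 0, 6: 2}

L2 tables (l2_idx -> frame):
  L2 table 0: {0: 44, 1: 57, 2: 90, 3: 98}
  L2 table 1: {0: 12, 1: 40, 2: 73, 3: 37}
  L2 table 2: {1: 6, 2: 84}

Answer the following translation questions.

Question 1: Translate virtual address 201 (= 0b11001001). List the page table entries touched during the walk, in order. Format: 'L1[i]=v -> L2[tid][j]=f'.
Answer: L1[6]=2 -> L2[2][1]=6

Derivation:
vaddr = 201 = 0b11001001
Split: l1_idx=6, l2_idx=1, offset=1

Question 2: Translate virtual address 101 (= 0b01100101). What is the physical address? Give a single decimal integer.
Answer: 357

Derivation:
vaddr = 101 = 0b01100101
Split: l1_idx=3, l2_idx=0, offset=5
L1[3] = 0
L2[0][0] = 44
paddr = 44 * 8 + 5 = 357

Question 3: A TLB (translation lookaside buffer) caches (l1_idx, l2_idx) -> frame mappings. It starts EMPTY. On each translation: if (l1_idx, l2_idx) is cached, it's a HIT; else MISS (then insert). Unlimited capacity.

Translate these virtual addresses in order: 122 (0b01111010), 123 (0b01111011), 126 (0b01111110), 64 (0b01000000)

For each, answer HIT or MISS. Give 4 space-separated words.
Answer: MISS HIT HIT MISS

Derivation:
vaddr=122: (3,3) not in TLB -> MISS, insert
vaddr=123: (3,3) in TLB -> HIT
vaddr=126: (3,3) in TLB -> HIT
vaddr=64: (2,0) not in TLB -> MISS, insert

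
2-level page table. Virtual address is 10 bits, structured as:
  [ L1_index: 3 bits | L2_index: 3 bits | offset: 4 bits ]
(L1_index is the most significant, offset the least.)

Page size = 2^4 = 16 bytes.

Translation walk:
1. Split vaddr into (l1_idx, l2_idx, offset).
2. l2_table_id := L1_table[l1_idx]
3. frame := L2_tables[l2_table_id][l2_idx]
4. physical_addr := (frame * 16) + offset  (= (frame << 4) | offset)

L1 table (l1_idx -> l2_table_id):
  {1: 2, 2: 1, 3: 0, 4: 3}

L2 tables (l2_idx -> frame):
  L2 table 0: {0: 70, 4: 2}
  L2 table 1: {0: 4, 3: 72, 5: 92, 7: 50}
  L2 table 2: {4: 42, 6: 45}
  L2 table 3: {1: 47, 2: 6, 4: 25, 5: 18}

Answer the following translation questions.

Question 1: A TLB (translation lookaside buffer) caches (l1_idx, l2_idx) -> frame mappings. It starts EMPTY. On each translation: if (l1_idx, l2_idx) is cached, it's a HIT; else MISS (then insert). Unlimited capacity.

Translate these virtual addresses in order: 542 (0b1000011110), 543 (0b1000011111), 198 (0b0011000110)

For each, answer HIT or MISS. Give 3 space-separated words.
Answer: MISS HIT MISS

Derivation:
vaddr=542: (4,1) not in TLB -> MISS, insert
vaddr=543: (4,1) in TLB -> HIT
vaddr=198: (1,4) not in TLB -> MISS, insert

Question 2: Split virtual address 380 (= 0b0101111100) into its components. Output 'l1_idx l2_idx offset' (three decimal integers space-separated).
vaddr = 380 = 0b0101111100
  top 3 bits -> l1_idx = 2
  next 3 bits -> l2_idx = 7
  bottom 4 bits -> offset = 12

Answer: 2 7 12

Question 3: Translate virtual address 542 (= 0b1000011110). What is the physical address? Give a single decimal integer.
vaddr = 542 = 0b1000011110
Split: l1_idx=4, l2_idx=1, offset=14
L1[4] = 3
L2[3][1] = 47
paddr = 47 * 16 + 14 = 766

Answer: 766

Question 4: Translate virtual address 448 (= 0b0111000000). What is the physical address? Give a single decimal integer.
vaddr = 448 = 0b0111000000
Split: l1_idx=3, l2_idx=4, offset=0
L1[3] = 0
L2[0][4] = 2
paddr = 2 * 16 + 0 = 32

Answer: 32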